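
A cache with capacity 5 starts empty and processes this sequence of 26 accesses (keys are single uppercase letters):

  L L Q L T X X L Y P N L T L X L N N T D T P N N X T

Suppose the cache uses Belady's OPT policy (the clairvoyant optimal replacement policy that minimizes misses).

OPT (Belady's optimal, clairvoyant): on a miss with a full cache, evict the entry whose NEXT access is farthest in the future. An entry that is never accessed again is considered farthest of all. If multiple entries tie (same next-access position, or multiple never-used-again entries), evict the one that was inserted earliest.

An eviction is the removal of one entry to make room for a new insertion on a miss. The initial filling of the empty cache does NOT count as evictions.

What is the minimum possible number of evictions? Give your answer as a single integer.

OPT (Belady) simulation (capacity=5):
  1. access L: MISS. Cache: [L]
  2. access L: HIT. Next use of L: step 4. Cache: [L]
  3. access Q: MISS. Cache: [L Q]
  4. access L: HIT. Next use of L: step 8. Cache: [L Q]
  5. access T: MISS. Cache: [L Q T]
  6. access X: MISS. Cache: [L Q T X]
  7. access X: HIT. Next use of X: step 15. Cache: [L Q T X]
  8. access L: HIT. Next use of L: step 12. Cache: [L Q T X]
  9. access Y: MISS. Cache: [L Q T X Y]
  10. access P: MISS, evict Q (next use: never). Cache: [L T X Y P]
  11. access N: MISS, evict Y (next use: never). Cache: [L T X P N]
  12. access L: HIT. Next use of L: step 14. Cache: [L T X P N]
  13. access T: HIT. Next use of T: step 19. Cache: [L T X P N]
  14. access L: HIT. Next use of L: step 16. Cache: [L T X P N]
  15. access X: HIT. Next use of X: step 25. Cache: [L T X P N]
  16. access L: HIT. Next use of L: never. Cache: [L T X P N]
  17. access N: HIT. Next use of N: step 18. Cache: [L T X P N]
  18. access N: HIT. Next use of N: step 23. Cache: [L T X P N]
  19. access T: HIT. Next use of T: step 21. Cache: [L T X P N]
  20. access D: MISS, evict L (next use: never). Cache: [T X P N D]
  21. access T: HIT. Next use of T: step 26. Cache: [T X P N D]
  22. access P: HIT. Next use of P: never. Cache: [T X P N D]
  23. access N: HIT. Next use of N: step 24. Cache: [T X P N D]
  24. access N: HIT. Next use of N: never. Cache: [T X P N D]
  25. access X: HIT. Next use of X: never. Cache: [T X P N D]
  26. access T: HIT. Next use of T: never. Cache: [T X P N D]
Total: 18 hits, 8 misses, 3 evictions

Answer: 3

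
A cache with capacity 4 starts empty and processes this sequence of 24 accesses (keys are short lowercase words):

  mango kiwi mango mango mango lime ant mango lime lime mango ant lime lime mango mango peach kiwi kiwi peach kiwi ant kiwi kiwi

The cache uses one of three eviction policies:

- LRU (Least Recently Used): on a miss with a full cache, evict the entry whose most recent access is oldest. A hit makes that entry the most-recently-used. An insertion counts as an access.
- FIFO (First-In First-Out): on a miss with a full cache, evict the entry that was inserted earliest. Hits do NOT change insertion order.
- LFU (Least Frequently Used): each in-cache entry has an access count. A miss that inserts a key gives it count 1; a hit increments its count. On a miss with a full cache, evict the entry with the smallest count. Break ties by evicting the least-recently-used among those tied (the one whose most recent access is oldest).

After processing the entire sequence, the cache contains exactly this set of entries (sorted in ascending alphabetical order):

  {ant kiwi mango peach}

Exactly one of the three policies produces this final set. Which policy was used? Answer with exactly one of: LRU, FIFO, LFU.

Simulating under each policy and comparing final sets:
  LRU: final set = {ant kiwi mango peach} -> MATCHES target
  FIFO: final set = {ant kiwi lime peach} -> differs
  LFU: final set = {ant kiwi lime mango} -> differs
Only LRU produces the target set.

Answer: LRU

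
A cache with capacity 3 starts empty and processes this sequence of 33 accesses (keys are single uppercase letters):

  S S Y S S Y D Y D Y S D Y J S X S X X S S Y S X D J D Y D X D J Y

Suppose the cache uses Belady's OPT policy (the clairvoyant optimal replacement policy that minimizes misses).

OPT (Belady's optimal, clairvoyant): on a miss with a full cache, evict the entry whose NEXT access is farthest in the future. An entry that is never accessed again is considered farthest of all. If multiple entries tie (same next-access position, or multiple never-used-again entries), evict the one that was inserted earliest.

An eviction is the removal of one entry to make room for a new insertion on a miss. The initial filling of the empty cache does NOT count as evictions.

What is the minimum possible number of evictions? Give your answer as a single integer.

Answer: 6

Derivation:
OPT (Belady) simulation (capacity=3):
  1. access S: MISS. Cache: [S]
  2. access S: HIT. Next use of S: step 4. Cache: [S]
  3. access Y: MISS. Cache: [S Y]
  4. access S: HIT. Next use of S: step 5. Cache: [S Y]
  5. access S: HIT. Next use of S: step 11. Cache: [S Y]
  6. access Y: HIT. Next use of Y: step 8. Cache: [S Y]
  7. access D: MISS. Cache: [S Y D]
  8. access Y: HIT. Next use of Y: step 10. Cache: [S Y D]
  9. access D: HIT. Next use of D: step 12. Cache: [S Y D]
  10. access Y: HIT. Next use of Y: step 13. Cache: [S Y D]
  11. access S: HIT. Next use of S: step 15. Cache: [S Y D]
  12. access D: HIT. Next use of D: step 25. Cache: [S Y D]
  13. access Y: HIT. Next use of Y: step 22. Cache: [S Y D]
  14. access J: MISS, evict D (next use: step 25). Cache: [S Y J]
  15. access S: HIT. Next use of S: step 17. Cache: [S Y J]
  16. access X: MISS, evict J (next use: step 26). Cache: [S Y X]
  17. access S: HIT. Next use of S: step 20. Cache: [S Y X]
  18. access X: HIT. Next use of X: step 19. Cache: [S Y X]
  19. access X: HIT. Next use of X: step 24. Cache: [S Y X]
  20. access S: HIT. Next use of S: step 21. Cache: [S Y X]
  21. access S: HIT. Next use of S: step 23. Cache: [S Y X]
  22. access Y: HIT. Next use of Y: step 28. Cache: [S Y X]
  23. access S: HIT. Next use of S: never. Cache: [S Y X]
  24. access X: HIT. Next use of X: step 30. Cache: [S Y X]
  25. access D: MISS, evict S (next use: never). Cache: [Y X D]
  26. access J: MISS, evict X (next use: step 30). Cache: [Y D J]
  27. access D: HIT. Next use of D: step 29. Cache: [Y D J]
  28. access Y: HIT. Next use of Y: step 33. Cache: [Y D J]
  29. access D: HIT. Next use of D: step 31. Cache: [Y D J]
  30. access X: MISS, evict Y (next use: step 33). Cache: [D J X]
  31. access D: HIT. Next use of D: never. Cache: [D J X]
  32. access J: HIT. Next use of J: never. Cache: [D J X]
  33. access Y: MISS, evict D (next use: never). Cache: [J X Y]
Total: 24 hits, 9 misses, 6 evictions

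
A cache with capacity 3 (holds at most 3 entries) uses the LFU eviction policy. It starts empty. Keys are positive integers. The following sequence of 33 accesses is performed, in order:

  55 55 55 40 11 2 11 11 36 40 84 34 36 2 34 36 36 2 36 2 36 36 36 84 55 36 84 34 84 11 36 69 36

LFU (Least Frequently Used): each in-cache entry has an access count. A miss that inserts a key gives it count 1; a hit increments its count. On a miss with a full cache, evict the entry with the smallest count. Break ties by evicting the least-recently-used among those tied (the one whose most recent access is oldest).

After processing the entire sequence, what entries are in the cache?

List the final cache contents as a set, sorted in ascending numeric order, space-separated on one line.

Answer: 11 36 69

Derivation:
LFU simulation (capacity=3):
  1. access 55: MISS. Cache: [55(c=1)]
  2. access 55: HIT, count now 2. Cache: [55(c=2)]
  3. access 55: HIT, count now 3. Cache: [55(c=3)]
  4. access 40: MISS. Cache: [40(c=1) 55(c=3)]
  5. access 11: MISS. Cache: [40(c=1) 11(c=1) 55(c=3)]
  6. access 2: MISS, evict 40(c=1). Cache: [11(c=1) 2(c=1) 55(c=3)]
  7. access 11: HIT, count now 2. Cache: [2(c=1) 11(c=2) 55(c=3)]
  8. access 11: HIT, count now 3. Cache: [2(c=1) 55(c=3) 11(c=3)]
  9. access 36: MISS, evict 2(c=1). Cache: [36(c=1) 55(c=3) 11(c=3)]
  10. access 40: MISS, evict 36(c=1). Cache: [40(c=1) 55(c=3) 11(c=3)]
  11. access 84: MISS, evict 40(c=1). Cache: [84(c=1) 55(c=3) 11(c=3)]
  12. access 34: MISS, evict 84(c=1). Cache: [34(c=1) 55(c=3) 11(c=3)]
  13. access 36: MISS, evict 34(c=1). Cache: [36(c=1) 55(c=3) 11(c=3)]
  14. access 2: MISS, evict 36(c=1). Cache: [2(c=1) 55(c=3) 11(c=3)]
  15. access 34: MISS, evict 2(c=1). Cache: [34(c=1) 55(c=3) 11(c=3)]
  16. access 36: MISS, evict 34(c=1). Cache: [36(c=1) 55(c=3) 11(c=3)]
  17. access 36: HIT, count now 2. Cache: [36(c=2) 55(c=3) 11(c=3)]
  18. access 2: MISS, evict 36(c=2). Cache: [2(c=1) 55(c=3) 11(c=3)]
  19. access 36: MISS, evict 2(c=1). Cache: [36(c=1) 55(c=3) 11(c=3)]
  20. access 2: MISS, evict 36(c=1). Cache: [2(c=1) 55(c=3) 11(c=3)]
  21. access 36: MISS, evict 2(c=1). Cache: [36(c=1) 55(c=3) 11(c=3)]
  22. access 36: HIT, count now 2. Cache: [36(c=2) 55(c=3) 11(c=3)]
  23. access 36: HIT, count now 3. Cache: [55(c=3) 11(c=3) 36(c=3)]
  24. access 84: MISS, evict 55(c=3). Cache: [84(c=1) 11(c=3) 36(c=3)]
  25. access 55: MISS, evict 84(c=1). Cache: [55(c=1) 11(c=3) 36(c=3)]
  26. access 36: HIT, count now 4. Cache: [55(c=1) 11(c=3) 36(c=4)]
  27. access 84: MISS, evict 55(c=1). Cache: [84(c=1) 11(c=3) 36(c=4)]
  28. access 34: MISS, evict 84(c=1). Cache: [34(c=1) 11(c=3) 36(c=4)]
  29. access 84: MISS, evict 34(c=1). Cache: [84(c=1) 11(c=3) 36(c=4)]
  30. access 11: HIT, count now 4. Cache: [84(c=1) 36(c=4) 11(c=4)]
  31. access 36: HIT, count now 5. Cache: [84(c=1) 11(c=4) 36(c=5)]
  32. access 69: MISS, evict 84(c=1). Cache: [69(c=1) 11(c=4) 36(c=5)]
  33. access 36: HIT, count now 6. Cache: [69(c=1) 11(c=4) 36(c=6)]
Total: 11 hits, 22 misses, 19 evictions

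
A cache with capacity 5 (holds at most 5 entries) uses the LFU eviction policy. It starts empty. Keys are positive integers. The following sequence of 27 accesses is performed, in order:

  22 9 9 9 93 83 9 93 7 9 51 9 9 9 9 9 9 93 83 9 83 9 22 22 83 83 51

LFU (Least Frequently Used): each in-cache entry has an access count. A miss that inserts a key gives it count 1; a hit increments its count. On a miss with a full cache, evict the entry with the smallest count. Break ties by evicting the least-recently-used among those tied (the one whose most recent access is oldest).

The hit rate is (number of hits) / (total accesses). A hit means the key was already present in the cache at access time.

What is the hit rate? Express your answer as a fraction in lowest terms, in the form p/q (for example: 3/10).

LFU simulation (capacity=5):
  1. access 22: MISS. Cache: [22(c=1)]
  2. access 9: MISS. Cache: [22(c=1) 9(c=1)]
  3. access 9: HIT, count now 2. Cache: [22(c=1) 9(c=2)]
  4. access 9: HIT, count now 3. Cache: [22(c=1) 9(c=3)]
  5. access 93: MISS. Cache: [22(c=1) 93(c=1) 9(c=3)]
  6. access 83: MISS. Cache: [22(c=1) 93(c=1) 83(c=1) 9(c=3)]
  7. access 9: HIT, count now 4. Cache: [22(c=1) 93(c=1) 83(c=1) 9(c=4)]
  8. access 93: HIT, count now 2. Cache: [22(c=1) 83(c=1) 93(c=2) 9(c=4)]
  9. access 7: MISS. Cache: [22(c=1) 83(c=1) 7(c=1) 93(c=2) 9(c=4)]
  10. access 9: HIT, count now 5. Cache: [22(c=1) 83(c=1) 7(c=1) 93(c=2) 9(c=5)]
  11. access 51: MISS, evict 22(c=1). Cache: [83(c=1) 7(c=1) 51(c=1) 93(c=2) 9(c=5)]
  12. access 9: HIT, count now 6. Cache: [83(c=1) 7(c=1) 51(c=1) 93(c=2) 9(c=6)]
  13. access 9: HIT, count now 7. Cache: [83(c=1) 7(c=1) 51(c=1) 93(c=2) 9(c=7)]
  14. access 9: HIT, count now 8. Cache: [83(c=1) 7(c=1) 51(c=1) 93(c=2) 9(c=8)]
  15. access 9: HIT, count now 9. Cache: [83(c=1) 7(c=1) 51(c=1) 93(c=2) 9(c=9)]
  16. access 9: HIT, count now 10. Cache: [83(c=1) 7(c=1) 51(c=1) 93(c=2) 9(c=10)]
  17. access 9: HIT, count now 11. Cache: [83(c=1) 7(c=1) 51(c=1) 93(c=2) 9(c=11)]
  18. access 93: HIT, count now 3. Cache: [83(c=1) 7(c=1) 51(c=1) 93(c=3) 9(c=11)]
  19. access 83: HIT, count now 2. Cache: [7(c=1) 51(c=1) 83(c=2) 93(c=3) 9(c=11)]
  20. access 9: HIT, count now 12. Cache: [7(c=1) 51(c=1) 83(c=2) 93(c=3) 9(c=12)]
  21. access 83: HIT, count now 3. Cache: [7(c=1) 51(c=1) 93(c=3) 83(c=3) 9(c=12)]
  22. access 9: HIT, count now 13. Cache: [7(c=1) 51(c=1) 93(c=3) 83(c=3) 9(c=13)]
  23. access 22: MISS, evict 7(c=1). Cache: [51(c=1) 22(c=1) 93(c=3) 83(c=3) 9(c=13)]
  24. access 22: HIT, count now 2. Cache: [51(c=1) 22(c=2) 93(c=3) 83(c=3) 9(c=13)]
  25. access 83: HIT, count now 4. Cache: [51(c=1) 22(c=2) 93(c=3) 83(c=4) 9(c=13)]
  26. access 83: HIT, count now 5. Cache: [51(c=1) 22(c=2) 93(c=3) 83(c=5) 9(c=13)]
  27. access 51: HIT, count now 2. Cache: [22(c=2) 51(c=2) 93(c=3) 83(c=5) 9(c=13)]
Total: 20 hits, 7 misses, 2 evictions

Hit rate = 20/27

Answer: 20/27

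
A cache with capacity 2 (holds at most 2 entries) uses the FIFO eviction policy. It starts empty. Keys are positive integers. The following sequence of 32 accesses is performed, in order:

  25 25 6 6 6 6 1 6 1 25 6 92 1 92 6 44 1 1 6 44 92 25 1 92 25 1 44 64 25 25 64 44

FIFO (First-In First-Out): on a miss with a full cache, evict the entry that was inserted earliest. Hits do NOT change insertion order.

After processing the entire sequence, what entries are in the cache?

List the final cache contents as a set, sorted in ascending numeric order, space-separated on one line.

Answer: 25 44

Derivation:
FIFO simulation (capacity=2):
  1. access 25: MISS. Cache (old->new): [25]
  2. access 25: HIT. Cache (old->new): [25]
  3. access 6: MISS. Cache (old->new): [25 6]
  4. access 6: HIT. Cache (old->new): [25 6]
  5. access 6: HIT. Cache (old->new): [25 6]
  6. access 6: HIT. Cache (old->new): [25 6]
  7. access 1: MISS, evict 25. Cache (old->new): [6 1]
  8. access 6: HIT. Cache (old->new): [6 1]
  9. access 1: HIT. Cache (old->new): [6 1]
  10. access 25: MISS, evict 6. Cache (old->new): [1 25]
  11. access 6: MISS, evict 1. Cache (old->new): [25 6]
  12. access 92: MISS, evict 25. Cache (old->new): [6 92]
  13. access 1: MISS, evict 6. Cache (old->new): [92 1]
  14. access 92: HIT. Cache (old->new): [92 1]
  15. access 6: MISS, evict 92. Cache (old->new): [1 6]
  16. access 44: MISS, evict 1. Cache (old->new): [6 44]
  17. access 1: MISS, evict 6. Cache (old->new): [44 1]
  18. access 1: HIT. Cache (old->new): [44 1]
  19. access 6: MISS, evict 44. Cache (old->new): [1 6]
  20. access 44: MISS, evict 1. Cache (old->new): [6 44]
  21. access 92: MISS, evict 6. Cache (old->new): [44 92]
  22. access 25: MISS, evict 44. Cache (old->new): [92 25]
  23. access 1: MISS, evict 92. Cache (old->new): [25 1]
  24. access 92: MISS, evict 25. Cache (old->new): [1 92]
  25. access 25: MISS, evict 1. Cache (old->new): [92 25]
  26. access 1: MISS, evict 92. Cache (old->new): [25 1]
  27. access 44: MISS, evict 25. Cache (old->new): [1 44]
  28. access 64: MISS, evict 1. Cache (old->new): [44 64]
  29. access 25: MISS, evict 44. Cache (old->new): [64 25]
  30. access 25: HIT. Cache (old->new): [64 25]
  31. access 64: HIT. Cache (old->new): [64 25]
  32. access 44: MISS, evict 64. Cache (old->new): [25 44]
Total: 10 hits, 22 misses, 20 evictions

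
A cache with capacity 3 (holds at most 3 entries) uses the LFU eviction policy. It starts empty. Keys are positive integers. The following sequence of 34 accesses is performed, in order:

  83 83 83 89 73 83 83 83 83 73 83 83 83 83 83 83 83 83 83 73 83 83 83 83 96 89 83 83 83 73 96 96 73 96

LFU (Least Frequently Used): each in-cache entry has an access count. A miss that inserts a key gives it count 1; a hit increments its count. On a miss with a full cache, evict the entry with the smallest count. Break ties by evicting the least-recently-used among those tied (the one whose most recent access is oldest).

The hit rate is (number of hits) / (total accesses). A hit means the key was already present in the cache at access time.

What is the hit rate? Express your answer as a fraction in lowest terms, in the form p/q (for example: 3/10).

Answer: 14/17

Derivation:
LFU simulation (capacity=3):
  1. access 83: MISS. Cache: [83(c=1)]
  2. access 83: HIT, count now 2. Cache: [83(c=2)]
  3. access 83: HIT, count now 3. Cache: [83(c=3)]
  4. access 89: MISS. Cache: [89(c=1) 83(c=3)]
  5. access 73: MISS. Cache: [89(c=1) 73(c=1) 83(c=3)]
  6. access 83: HIT, count now 4. Cache: [89(c=1) 73(c=1) 83(c=4)]
  7. access 83: HIT, count now 5. Cache: [89(c=1) 73(c=1) 83(c=5)]
  8. access 83: HIT, count now 6. Cache: [89(c=1) 73(c=1) 83(c=6)]
  9. access 83: HIT, count now 7. Cache: [89(c=1) 73(c=1) 83(c=7)]
  10. access 73: HIT, count now 2. Cache: [89(c=1) 73(c=2) 83(c=7)]
  11. access 83: HIT, count now 8. Cache: [89(c=1) 73(c=2) 83(c=8)]
  12. access 83: HIT, count now 9. Cache: [89(c=1) 73(c=2) 83(c=9)]
  13. access 83: HIT, count now 10. Cache: [89(c=1) 73(c=2) 83(c=10)]
  14. access 83: HIT, count now 11. Cache: [89(c=1) 73(c=2) 83(c=11)]
  15. access 83: HIT, count now 12. Cache: [89(c=1) 73(c=2) 83(c=12)]
  16. access 83: HIT, count now 13. Cache: [89(c=1) 73(c=2) 83(c=13)]
  17. access 83: HIT, count now 14. Cache: [89(c=1) 73(c=2) 83(c=14)]
  18. access 83: HIT, count now 15. Cache: [89(c=1) 73(c=2) 83(c=15)]
  19. access 83: HIT, count now 16. Cache: [89(c=1) 73(c=2) 83(c=16)]
  20. access 73: HIT, count now 3. Cache: [89(c=1) 73(c=3) 83(c=16)]
  21. access 83: HIT, count now 17. Cache: [89(c=1) 73(c=3) 83(c=17)]
  22. access 83: HIT, count now 18. Cache: [89(c=1) 73(c=3) 83(c=18)]
  23. access 83: HIT, count now 19. Cache: [89(c=1) 73(c=3) 83(c=19)]
  24. access 83: HIT, count now 20. Cache: [89(c=1) 73(c=3) 83(c=20)]
  25. access 96: MISS, evict 89(c=1). Cache: [96(c=1) 73(c=3) 83(c=20)]
  26. access 89: MISS, evict 96(c=1). Cache: [89(c=1) 73(c=3) 83(c=20)]
  27. access 83: HIT, count now 21. Cache: [89(c=1) 73(c=3) 83(c=21)]
  28. access 83: HIT, count now 22. Cache: [89(c=1) 73(c=3) 83(c=22)]
  29. access 83: HIT, count now 23. Cache: [89(c=1) 73(c=3) 83(c=23)]
  30. access 73: HIT, count now 4. Cache: [89(c=1) 73(c=4) 83(c=23)]
  31. access 96: MISS, evict 89(c=1). Cache: [96(c=1) 73(c=4) 83(c=23)]
  32. access 96: HIT, count now 2. Cache: [96(c=2) 73(c=4) 83(c=23)]
  33. access 73: HIT, count now 5. Cache: [96(c=2) 73(c=5) 83(c=23)]
  34. access 96: HIT, count now 3. Cache: [96(c=3) 73(c=5) 83(c=23)]
Total: 28 hits, 6 misses, 3 evictions

Hit rate = 28/34 = 14/17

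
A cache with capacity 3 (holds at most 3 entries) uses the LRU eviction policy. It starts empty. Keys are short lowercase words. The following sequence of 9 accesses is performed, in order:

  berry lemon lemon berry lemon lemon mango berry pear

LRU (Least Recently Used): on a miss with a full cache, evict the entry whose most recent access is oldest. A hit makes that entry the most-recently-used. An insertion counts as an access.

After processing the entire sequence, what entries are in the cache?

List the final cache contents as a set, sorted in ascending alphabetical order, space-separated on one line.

Answer: berry mango pear

Derivation:
LRU simulation (capacity=3):
  1. access berry: MISS. Cache (LRU->MRU): [berry]
  2. access lemon: MISS. Cache (LRU->MRU): [berry lemon]
  3. access lemon: HIT. Cache (LRU->MRU): [berry lemon]
  4. access berry: HIT. Cache (LRU->MRU): [lemon berry]
  5. access lemon: HIT. Cache (LRU->MRU): [berry lemon]
  6. access lemon: HIT. Cache (LRU->MRU): [berry lemon]
  7. access mango: MISS. Cache (LRU->MRU): [berry lemon mango]
  8. access berry: HIT. Cache (LRU->MRU): [lemon mango berry]
  9. access pear: MISS, evict lemon. Cache (LRU->MRU): [mango berry pear]
Total: 5 hits, 4 misses, 1 evictions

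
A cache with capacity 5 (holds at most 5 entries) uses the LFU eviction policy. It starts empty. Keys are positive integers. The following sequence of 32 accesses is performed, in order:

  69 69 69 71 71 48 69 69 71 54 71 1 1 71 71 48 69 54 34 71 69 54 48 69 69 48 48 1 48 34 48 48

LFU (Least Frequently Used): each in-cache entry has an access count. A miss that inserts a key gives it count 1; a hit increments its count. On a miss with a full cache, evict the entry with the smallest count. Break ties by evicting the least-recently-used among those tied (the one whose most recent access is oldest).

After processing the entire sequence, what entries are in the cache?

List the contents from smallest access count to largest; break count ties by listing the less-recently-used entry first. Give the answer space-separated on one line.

Answer: 34 54 71 48 69

Derivation:
LFU simulation (capacity=5):
  1. access 69: MISS. Cache: [69(c=1)]
  2. access 69: HIT, count now 2. Cache: [69(c=2)]
  3. access 69: HIT, count now 3. Cache: [69(c=3)]
  4. access 71: MISS. Cache: [71(c=1) 69(c=3)]
  5. access 71: HIT, count now 2. Cache: [71(c=2) 69(c=3)]
  6. access 48: MISS. Cache: [48(c=1) 71(c=2) 69(c=3)]
  7. access 69: HIT, count now 4. Cache: [48(c=1) 71(c=2) 69(c=4)]
  8. access 69: HIT, count now 5. Cache: [48(c=1) 71(c=2) 69(c=5)]
  9. access 71: HIT, count now 3. Cache: [48(c=1) 71(c=3) 69(c=5)]
  10. access 54: MISS. Cache: [48(c=1) 54(c=1) 71(c=3) 69(c=5)]
  11. access 71: HIT, count now 4. Cache: [48(c=1) 54(c=1) 71(c=4) 69(c=5)]
  12. access 1: MISS. Cache: [48(c=1) 54(c=1) 1(c=1) 71(c=4) 69(c=5)]
  13. access 1: HIT, count now 2. Cache: [48(c=1) 54(c=1) 1(c=2) 71(c=4) 69(c=5)]
  14. access 71: HIT, count now 5. Cache: [48(c=1) 54(c=1) 1(c=2) 69(c=5) 71(c=5)]
  15. access 71: HIT, count now 6. Cache: [48(c=1) 54(c=1) 1(c=2) 69(c=5) 71(c=6)]
  16. access 48: HIT, count now 2. Cache: [54(c=1) 1(c=2) 48(c=2) 69(c=5) 71(c=6)]
  17. access 69: HIT, count now 6. Cache: [54(c=1) 1(c=2) 48(c=2) 71(c=6) 69(c=6)]
  18. access 54: HIT, count now 2. Cache: [1(c=2) 48(c=2) 54(c=2) 71(c=6) 69(c=6)]
  19. access 34: MISS, evict 1(c=2). Cache: [34(c=1) 48(c=2) 54(c=2) 71(c=6) 69(c=6)]
  20. access 71: HIT, count now 7. Cache: [34(c=1) 48(c=2) 54(c=2) 69(c=6) 71(c=7)]
  21. access 69: HIT, count now 7. Cache: [34(c=1) 48(c=2) 54(c=2) 71(c=7) 69(c=7)]
  22. access 54: HIT, count now 3. Cache: [34(c=1) 48(c=2) 54(c=3) 71(c=7) 69(c=7)]
  23. access 48: HIT, count now 3. Cache: [34(c=1) 54(c=3) 48(c=3) 71(c=7) 69(c=7)]
  24. access 69: HIT, count now 8. Cache: [34(c=1) 54(c=3) 48(c=3) 71(c=7) 69(c=8)]
  25. access 69: HIT, count now 9. Cache: [34(c=1) 54(c=3) 48(c=3) 71(c=7) 69(c=9)]
  26. access 48: HIT, count now 4. Cache: [34(c=1) 54(c=3) 48(c=4) 71(c=7) 69(c=9)]
  27. access 48: HIT, count now 5. Cache: [34(c=1) 54(c=3) 48(c=5) 71(c=7) 69(c=9)]
  28. access 1: MISS, evict 34(c=1). Cache: [1(c=1) 54(c=3) 48(c=5) 71(c=7) 69(c=9)]
  29. access 48: HIT, count now 6. Cache: [1(c=1) 54(c=3) 48(c=6) 71(c=7) 69(c=9)]
  30. access 34: MISS, evict 1(c=1). Cache: [34(c=1) 54(c=3) 48(c=6) 71(c=7) 69(c=9)]
  31. access 48: HIT, count now 7. Cache: [34(c=1) 54(c=3) 71(c=7) 48(c=7) 69(c=9)]
  32. access 48: HIT, count now 8. Cache: [34(c=1) 54(c=3) 71(c=7) 48(c=8) 69(c=9)]
Total: 24 hits, 8 misses, 3 evictions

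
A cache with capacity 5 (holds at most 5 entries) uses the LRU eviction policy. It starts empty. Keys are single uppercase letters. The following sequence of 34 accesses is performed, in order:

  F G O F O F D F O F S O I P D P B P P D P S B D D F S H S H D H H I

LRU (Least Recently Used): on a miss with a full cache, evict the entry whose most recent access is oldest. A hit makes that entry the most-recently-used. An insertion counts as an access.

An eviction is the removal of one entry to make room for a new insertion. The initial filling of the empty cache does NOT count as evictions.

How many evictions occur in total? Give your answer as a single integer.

LRU simulation (capacity=5):
  1. access F: MISS. Cache (LRU->MRU): [F]
  2. access G: MISS. Cache (LRU->MRU): [F G]
  3. access O: MISS. Cache (LRU->MRU): [F G O]
  4. access F: HIT. Cache (LRU->MRU): [G O F]
  5. access O: HIT. Cache (LRU->MRU): [G F O]
  6. access F: HIT. Cache (LRU->MRU): [G O F]
  7. access D: MISS. Cache (LRU->MRU): [G O F D]
  8. access F: HIT. Cache (LRU->MRU): [G O D F]
  9. access O: HIT. Cache (LRU->MRU): [G D F O]
  10. access F: HIT. Cache (LRU->MRU): [G D O F]
  11. access S: MISS. Cache (LRU->MRU): [G D O F S]
  12. access O: HIT. Cache (LRU->MRU): [G D F S O]
  13. access I: MISS, evict G. Cache (LRU->MRU): [D F S O I]
  14. access P: MISS, evict D. Cache (LRU->MRU): [F S O I P]
  15. access D: MISS, evict F. Cache (LRU->MRU): [S O I P D]
  16. access P: HIT. Cache (LRU->MRU): [S O I D P]
  17. access B: MISS, evict S. Cache (LRU->MRU): [O I D P B]
  18. access P: HIT. Cache (LRU->MRU): [O I D B P]
  19. access P: HIT. Cache (LRU->MRU): [O I D B P]
  20. access D: HIT. Cache (LRU->MRU): [O I B P D]
  21. access P: HIT. Cache (LRU->MRU): [O I B D P]
  22. access S: MISS, evict O. Cache (LRU->MRU): [I B D P S]
  23. access B: HIT. Cache (LRU->MRU): [I D P S B]
  24. access D: HIT. Cache (LRU->MRU): [I P S B D]
  25. access D: HIT. Cache (LRU->MRU): [I P S B D]
  26. access F: MISS, evict I. Cache (LRU->MRU): [P S B D F]
  27. access S: HIT. Cache (LRU->MRU): [P B D F S]
  28. access H: MISS, evict P. Cache (LRU->MRU): [B D F S H]
  29. access S: HIT. Cache (LRU->MRU): [B D F H S]
  30. access H: HIT. Cache (LRU->MRU): [B D F S H]
  31. access D: HIT. Cache (LRU->MRU): [B F S H D]
  32. access H: HIT. Cache (LRU->MRU): [B F S D H]
  33. access H: HIT. Cache (LRU->MRU): [B F S D H]
  34. access I: MISS, evict B. Cache (LRU->MRU): [F S D H I]
Total: 21 hits, 13 misses, 8 evictions

Answer: 8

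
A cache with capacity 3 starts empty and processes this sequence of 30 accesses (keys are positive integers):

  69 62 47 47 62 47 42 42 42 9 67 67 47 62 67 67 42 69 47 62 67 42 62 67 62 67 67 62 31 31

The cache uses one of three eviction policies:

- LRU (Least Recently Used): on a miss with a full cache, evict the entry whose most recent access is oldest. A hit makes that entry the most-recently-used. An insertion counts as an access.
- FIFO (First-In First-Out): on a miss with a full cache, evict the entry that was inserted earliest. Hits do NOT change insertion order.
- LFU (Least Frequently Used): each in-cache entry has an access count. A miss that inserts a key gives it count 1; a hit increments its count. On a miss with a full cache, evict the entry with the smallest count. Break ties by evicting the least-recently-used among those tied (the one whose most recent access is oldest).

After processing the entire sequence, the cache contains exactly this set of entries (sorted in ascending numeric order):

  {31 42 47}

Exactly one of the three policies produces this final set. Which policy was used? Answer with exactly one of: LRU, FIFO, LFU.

Simulating under each policy and comparing final sets:
  LRU: final set = {31 62 67} -> differs
  FIFO: final set = {31 42 67} -> differs
  LFU: final set = {31 42 47} -> MATCHES target
Only LFU produces the target set.

Answer: LFU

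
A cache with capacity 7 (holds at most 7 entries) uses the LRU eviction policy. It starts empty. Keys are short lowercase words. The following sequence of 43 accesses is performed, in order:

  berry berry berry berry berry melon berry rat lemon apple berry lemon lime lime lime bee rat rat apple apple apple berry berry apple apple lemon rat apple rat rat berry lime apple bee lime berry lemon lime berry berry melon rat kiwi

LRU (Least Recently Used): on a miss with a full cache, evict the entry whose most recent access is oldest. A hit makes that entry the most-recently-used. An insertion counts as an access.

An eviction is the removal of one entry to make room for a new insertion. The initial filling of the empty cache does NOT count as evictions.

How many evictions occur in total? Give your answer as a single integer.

LRU simulation (capacity=7):
  1. access berry: MISS. Cache (LRU->MRU): [berry]
  2. access berry: HIT. Cache (LRU->MRU): [berry]
  3. access berry: HIT. Cache (LRU->MRU): [berry]
  4. access berry: HIT. Cache (LRU->MRU): [berry]
  5. access berry: HIT. Cache (LRU->MRU): [berry]
  6. access melon: MISS. Cache (LRU->MRU): [berry melon]
  7. access berry: HIT. Cache (LRU->MRU): [melon berry]
  8. access rat: MISS. Cache (LRU->MRU): [melon berry rat]
  9. access lemon: MISS. Cache (LRU->MRU): [melon berry rat lemon]
  10. access apple: MISS. Cache (LRU->MRU): [melon berry rat lemon apple]
  11. access berry: HIT. Cache (LRU->MRU): [melon rat lemon apple berry]
  12. access lemon: HIT. Cache (LRU->MRU): [melon rat apple berry lemon]
  13. access lime: MISS. Cache (LRU->MRU): [melon rat apple berry lemon lime]
  14. access lime: HIT. Cache (LRU->MRU): [melon rat apple berry lemon lime]
  15. access lime: HIT. Cache (LRU->MRU): [melon rat apple berry lemon lime]
  16. access bee: MISS. Cache (LRU->MRU): [melon rat apple berry lemon lime bee]
  17. access rat: HIT. Cache (LRU->MRU): [melon apple berry lemon lime bee rat]
  18. access rat: HIT. Cache (LRU->MRU): [melon apple berry lemon lime bee rat]
  19. access apple: HIT. Cache (LRU->MRU): [melon berry lemon lime bee rat apple]
  20. access apple: HIT. Cache (LRU->MRU): [melon berry lemon lime bee rat apple]
  21. access apple: HIT. Cache (LRU->MRU): [melon berry lemon lime bee rat apple]
  22. access berry: HIT. Cache (LRU->MRU): [melon lemon lime bee rat apple berry]
  23. access berry: HIT. Cache (LRU->MRU): [melon lemon lime bee rat apple berry]
  24. access apple: HIT. Cache (LRU->MRU): [melon lemon lime bee rat berry apple]
  25. access apple: HIT. Cache (LRU->MRU): [melon lemon lime bee rat berry apple]
  26. access lemon: HIT. Cache (LRU->MRU): [melon lime bee rat berry apple lemon]
  27. access rat: HIT. Cache (LRU->MRU): [melon lime bee berry apple lemon rat]
  28. access apple: HIT. Cache (LRU->MRU): [melon lime bee berry lemon rat apple]
  29. access rat: HIT. Cache (LRU->MRU): [melon lime bee berry lemon apple rat]
  30. access rat: HIT. Cache (LRU->MRU): [melon lime bee berry lemon apple rat]
  31. access berry: HIT. Cache (LRU->MRU): [melon lime bee lemon apple rat berry]
  32. access lime: HIT. Cache (LRU->MRU): [melon bee lemon apple rat berry lime]
  33. access apple: HIT. Cache (LRU->MRU): [melon bee lemon rat berry lime apple]
  34. access bee: HIT. Cache (LRU->MRU): [melon lemon rat berry lime apple bee]
  35. access lime: HIT. Cache (LRU->MRU): [melon lemon rat berry apple bee lime]
  36. access berry: HIT. Cache (LRU->MRU): [melon lemon rat apple bee lime berry]
  37. access lemon: HIT. Cache (LRU->MRU): [melon rat apple bee lime berry lemon]
  38. access lime: HIT. Cache (LRU->MRU): [melon rat apple bee berry lemon lime]
  39. access berry: HIT. Cache (LRU->MRU): [melon rat apple bee lemon lime berry]
  40. access berry: HIT. Cache (LRU->MRU): [melon rat apple bee lemon lime berry]
  41. access melon: HIT. Cache (LRU->MRU): [rat apple bee lemon lime berry melon]
  42. access rat: HIT. Cache (LRU->MRU): [apple bee lemon lime berry melon rat]
  43. access kiwi: MISS, evict apple. Cache (LRU->MRU): [bee lemon lime berry melon rat kiwi]
Total: 35 hits, 8 misses, 1 evictions

Answer: 1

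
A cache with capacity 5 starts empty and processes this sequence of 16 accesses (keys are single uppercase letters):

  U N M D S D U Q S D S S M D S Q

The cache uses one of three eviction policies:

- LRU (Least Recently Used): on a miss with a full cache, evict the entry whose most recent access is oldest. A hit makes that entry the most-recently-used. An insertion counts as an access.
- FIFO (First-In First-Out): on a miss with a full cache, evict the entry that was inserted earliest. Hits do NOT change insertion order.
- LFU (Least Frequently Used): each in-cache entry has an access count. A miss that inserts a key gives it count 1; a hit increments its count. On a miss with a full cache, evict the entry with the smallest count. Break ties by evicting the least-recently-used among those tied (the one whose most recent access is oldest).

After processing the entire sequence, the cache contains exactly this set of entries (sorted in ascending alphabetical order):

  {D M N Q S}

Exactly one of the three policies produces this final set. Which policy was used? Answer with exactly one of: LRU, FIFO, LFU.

Simulating under each policy and comparing final sets:
  LRU: final set = {D M Q S U} -> differs
  FIFO: final set = {D M N Q S} -> MATCHES target
  LFU: final set = {D M Q S U} -> differs
Only FIFO produces the target set.

Answer: FIFO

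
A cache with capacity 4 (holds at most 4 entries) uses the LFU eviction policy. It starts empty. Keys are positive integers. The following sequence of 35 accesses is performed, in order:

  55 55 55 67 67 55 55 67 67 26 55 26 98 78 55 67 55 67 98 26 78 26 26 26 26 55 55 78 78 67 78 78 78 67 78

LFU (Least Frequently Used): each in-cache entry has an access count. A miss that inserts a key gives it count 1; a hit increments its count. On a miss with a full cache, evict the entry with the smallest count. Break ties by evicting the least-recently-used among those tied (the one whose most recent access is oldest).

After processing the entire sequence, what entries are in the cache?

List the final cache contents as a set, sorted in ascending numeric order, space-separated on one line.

Answer: 26 55 67 78

Derivation:
LFU simulation (capacity=4):
  1. access 55: MISS. Cache: [55(c=1)]
  2. access 55: HIT, count now 2. Cache: [55(c=2)]
  3. access 55: HIT, count now 3. Cache: [55(c=3)]
  4. access 67: MISS. Cache: [67(c=1) 55(c=3)]
  5. access 67: HIT, count now 2. Cache: [67(c=2) 55(c=3)]
  6. access 55: HIT, count now 4. Cache: [67(c=2) 55(c=4)]
  7. access 55: HIT, count now 5. Cache: [67(c=2) 55(c=5)]
  8. access 67: HIT, count now 3. Cache: [67(c=3) 55(c=5)]
  9. access 67: HIT, count now 4. Cache: [67(c=4) 55(c=5)]
  10. access 26: MISS. Cache: [26(c=1) 67(c=4) 55(c=5)]
  11. access 55: HIT, count now 6. Cache: [26(c=1) 67(c=4) 55(c=6)]
  12. access 26: HIT, count now 2. Cache: [26(c=2) 67(c=4) 55(c=6)]
  13. access 98: MISS. Cache: [98(c=1) 26(c=2) 67(c=4) 55(c=6)]
  14. access 78: MISS, evict 98(c=1). Cache: [78(c=1) 26(c=2) 67(c=4) 55(c=6)]
  15. access 55: HIT, count now 7. Cache: [78(c=1) 26(c=2) 67(c=4) 55(c=7)]
  16. access 67: HIT, count now 5. Cache: [78(c=1) 26(c=2) 67(c=5) 55(c=7)]
  17. access 55: HIT, count now 8. Cache: [78(c=1) 26(c=2) 67(c=5) 55(c=8)]
  18. access 67: HIT, count now 6. Cache: [78(c=1) 26(c=2) 67(c=6) 55(c=8)]
  19. access 98: MISS, evict 78(c=1). Cache: [98(c=1) 26(c=2) 67(c=6) 55(c=8)]
  20. access 26: HIT, count now 3. Cache: [98(c=1) 26(c=3) 67(c=6) 55(c=8)]
  21. access 78: MISS, evict 98(c=1). Cache: [78(c=1) 26(c=3) 67(c=6) 55(c=8)]
  22. access 26: HIT, count now 4. Cache: [78(c=1) 26(c=4) 67(c=6) 55(c=8)]
  23. access 26: HIT, count now 5. Cache: [78(c=1) 26(c=5) 67(c=6) 55(c=8)]
  24. access 26: HIT, count now 6. Cache: [78(c=1) 67(c=6) 26(c=6) 55(c=8)]
  25. access 26: HIT, count now 7. Cache: [78(c=1) 67(c=6) 26(c=7) 55(c=8)]
  26. access 55: HIT, count now 9. Cache: [78(c=1) 67(c=6) 26(c=7) 55(c=9)]
  27. access 55: HIT, count now 10. Cache: [78(c=1) 67(c=6) 26(c=7) 55(c=10)]
  28. access 78: HIT, count now 2. Cache: [78(c=2) 67(c=6) 26(c=7) 55(c=10)]
  29. access 78: HIT, count now 3. Cache: [78(c=3) 67(c=6) 26(c=7) 55(c=10)]
  30. access 67: HIT, count now 7. Cache: [78(c=3) 26(c=7) 67(c=7) 55(c=10)]
  31. access 78: HIT, count now 4. Cache: [78(c=4) 26(c=7) 67(c=7) 55(c=10)]
  32. access 78: HIT, count now 5. Cache: [78(c=5) 26(c=7) 67(c=7) 55(c=10)]
  33. access 78: HIT, count now 6. Cache: [78(c=6) 26(c=7) 67(c=7) 55(c=10)]
  34. access 67: HIT, count now 8. Cache: [78(c=6) 26(c=7) 67(c=8) 55(c=10)]
  35. access 78: HIT, count now 7. Cache: [26(c=7) 78(c=7) 67(c=8) 55(c=10)]
Total: 28 hits, 7 misses, 3 evictions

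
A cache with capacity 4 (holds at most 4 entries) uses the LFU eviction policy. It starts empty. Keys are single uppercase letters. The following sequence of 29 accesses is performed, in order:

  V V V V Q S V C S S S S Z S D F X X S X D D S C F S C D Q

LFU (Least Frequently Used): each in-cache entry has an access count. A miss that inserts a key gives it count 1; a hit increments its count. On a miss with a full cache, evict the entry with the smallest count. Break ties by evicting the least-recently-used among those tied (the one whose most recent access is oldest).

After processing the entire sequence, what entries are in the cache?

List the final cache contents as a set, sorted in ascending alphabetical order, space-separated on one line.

Answer: Q S V X

Derivation:
LFU simulation (capacity=4):
  1. access V: MISS. Cache: [V(c=1)]
  2. access V: HIT, count now 2. Cache: [V(c=2)]
  3. access V: HIT, count now 3. Cache: [V(c=3)]
  4. access V: HIT, count now 4. Cache: [V(c=4)]
  5. access Q: MISS. Cache: [Q(c=1) V(c=4)]
  6. access S: MISS. Cache: [Q(c=1) S(c=1) V(c=4)]
  7. access V: HIT, count now 5. Cache: [Q(c=1) S(c=1) V(c=5)]
  8. access C: MISS. Cache: [Q(c=1) S(c=1) C(c=1) V(c=5)]
  9. access S: HIT, count now 2. Cache: [Q(c=1) C(c=1) S(c=2) V(c=5)]
  10. access S: HIT, count now 3. Cache: [Q(c=1) C(c=1) S(c=3) V(c=5)]
  11. access S: HIT, count now 4. Cache: [Q(c=1) C(c=1) S(c=4) V(c=5)]
  12. access S: HIT, count now 5. Cache: [Q(c=1) C(c=1) V(c=5) S(c=5)]
  13. access Z: MISS, evict Q(c=1). Cache: [C(c=1) Z(c=1) V(c=5) S(c=5)]
  14. access S: HIT, count now 6. Cache: [C(c=1) Z(c=1) V(c=5) S(c=6)]
  15. access D: MISS, evict C(c=1). Cache: [Z(c=1) D(c=1) V(c=5) S(c=6)]
  16. access F: MISS, evict Z(c=1). Cache: [D(c=1) F(c=1) V(c=5) S(c=6)]
  17. access X: MISS, evict D(c=1). Cache: [F(c=1) X(c=1) V(c=5) S(c=6)]
  18. access X: HIT, count now 2. Cache: [F(c=1) X(c=2) V(c=5) S(c=6)]
  19. access S: HIT, count now 7. Cache: [F(c=1) X(c=2) V(c=5) S(c=7)]
  20. access X: HIT, count now 3. Cache: [F(c=1) X(c=3) V(c=5) S(c=7)]
  21. access D: MISS, evict F(c=1). Cache: [D(c=1) X(c=3) V(c=5) S(c=7)]
  22. access D: HIT, count now 2. Cache: [D(c=2) X(c=3) V(c=5) S(c=7)]
  23. access S: HIT, count now 8. Cache: [D(c=2) X(c=3) V(c=5) S(c=8)]
  24. access C: MISS, evict D(c=2). Cache: [C(c=1) X(c=3) V(c=5) S(c=8)]
  25. access F: MISS, evict C(c=1). Cache: [F(c=1) X(c=3) V(c=5) S(c=8)]
  26. access S: HIT, count now 9. Cache: [F(c=1) X(c=3) V(c=5) S(c=9)]
  27. access C: MISS, evict F(c=1). Cache: [C(c=1) X(c=3) V(c=5) S(c=9)]
  28. access D: MISS, evict C(c=1). Cache: [D(c=1) X(c=3) V(c=5) S(c=9)]
  29. access Q: MISS, evict D(c=1). Cache: [Q(c=1) X(c=3) V(c=5) S(c=9)]
Total: 15 hits, 14 misses, 10 evictions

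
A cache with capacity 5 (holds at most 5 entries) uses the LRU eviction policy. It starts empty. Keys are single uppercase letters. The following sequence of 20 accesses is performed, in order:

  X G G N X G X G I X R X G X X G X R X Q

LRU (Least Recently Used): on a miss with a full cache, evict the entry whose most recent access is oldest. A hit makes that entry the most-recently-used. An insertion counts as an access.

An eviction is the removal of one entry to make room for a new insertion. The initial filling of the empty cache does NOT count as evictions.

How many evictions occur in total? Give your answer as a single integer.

Answer: 1

Derivation:
LRU simulation (capacity=5):
  1. access X: MISS. Cache (LRU->MRU): [X]
  2. access G: MISS. Cache (LRU->MRU): [X G]
  3. access G: HIT. Cache (LRU->MRU): [X G]
  4. access N: MISS. Cache (LRU->MRU): [X G N]
  5. access X: HIT. Cache (LRU->MRU): [G N X]
  6. access G: HIT. Cache (LRU->MRU): [N X G]
  7. access X: HIT. Cache (LRU->MRU): [N G X]
  8. access G: HIT. Cache (LRU->MRU): [N X G]
  9. access I: MISS. Cache (LRU->MRU): [N X G I]
  10. access X: HIT. Cache (LRU->MRU): [N G I X]
  11. access R: MISS. Cache (LRU->MRU): [N G I X R]
  12. access X: HIT. Cache (LRU->MRU): [N G I R X]
  13. access G: HIT. Cache (LRU->MRU): [N I R X G]
  14. access X: HIT. Cache (LRU->MRU): [N I R G X]
  15. access X: HIT. Cache (LRU->MRU): [N I R G X]
  16. access G: HIT. Cache (LRU->MRU): [N I R X G]
  17. access X: HIT. Cache (LRU->MRU): [N I R G X]
  18. access R: HIT. Cache (LRU->MRU): [N I G X R]
  19. access X: HIT. Cache (LRU->MRU): [N I G R X]
  20. access Q: MISS, evict N. Cache (LRU->MRU): [I G R X Q]
Total: 14 hits, 6 misses, 1 evictions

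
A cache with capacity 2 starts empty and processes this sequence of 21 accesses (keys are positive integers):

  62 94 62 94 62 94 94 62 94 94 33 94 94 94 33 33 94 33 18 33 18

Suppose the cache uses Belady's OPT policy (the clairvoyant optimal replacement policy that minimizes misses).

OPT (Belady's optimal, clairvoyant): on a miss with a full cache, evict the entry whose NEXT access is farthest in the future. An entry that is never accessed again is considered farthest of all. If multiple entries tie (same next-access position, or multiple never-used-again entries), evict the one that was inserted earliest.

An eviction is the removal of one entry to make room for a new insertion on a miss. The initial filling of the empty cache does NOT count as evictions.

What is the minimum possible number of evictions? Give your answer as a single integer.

OPT (Belady) simulation (capacity=2):
  1. access 62: MISS. Cache: [62]
  2. access 94: MISS. Cache: [62 94]
  3. access 62: HIT. Next use of 62: step 5. Cache: [62 94]
  4. access 94: HIT. Next use of 94: step 6. Cache: [62 94]
  5. access 62: HIT. Next use of 62: step 8. Cache: [62 94]
  6. access 94: HIT. Next use of 94: step 7. Cache: [62 94]
  7. access 94: HIT. Next use of 94: step 9. Cache: [62 94]
  8. access 62: HIT. Next use of 62: never. Cache: [62 94]
  9. access 94: HIT. Next use of 94: step 10. Cache: [62 94]
  10. access 94: HIT. Next use of 94: step 12. Cache: [62 94]
  11. access 33: MISS, evict 62 (next use: never). Cache: [94 33]
  12. access 94: HIT. Next use of 94: step 13. Cache: [94 33]
  13. access 94: HIT. Next use of 94: step 14. Cache: [94 33]
  14. access 94: HIT. Next use of 94: step 17. Cache: [94 33]
  15. access 33: HIT. Next use of 33: step 16. Cache: [94 33]
  16. access 33: HIT. Next use of 33: step 18. Cache: [94 33]
  17. access 94: HIT. Next use of 94: never. Cache: [94 33]
  18. access 33: HIT. Next use of 33: step 20. Cache: [94 33]
  19. access 18: MISS, evict 94 (next use: never). Cache: [33 18]
  20. access 33: HIT. Next use of 33: never. Cache: [33 18]
  21. access 18: HIT. Next use of 18: never. Cache: [33 18]
Total: 17 hits, 4 misses, 2 evictions

Answer: 2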